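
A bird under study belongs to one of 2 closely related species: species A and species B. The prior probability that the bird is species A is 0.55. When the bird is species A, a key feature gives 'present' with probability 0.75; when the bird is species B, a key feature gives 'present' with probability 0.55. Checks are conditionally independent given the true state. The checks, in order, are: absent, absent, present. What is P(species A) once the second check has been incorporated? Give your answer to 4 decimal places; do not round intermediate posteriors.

0.2739

After 'absent': P(species A) = 0.25·0.5500 / (0.25·0.5500 + 0.45·0.4500) ≈ 0.4044
After 'absent': P(species A) = 0.25·0.4044 / (0.25·0.4044 + 0.45·0.5956) ≈ 0.2739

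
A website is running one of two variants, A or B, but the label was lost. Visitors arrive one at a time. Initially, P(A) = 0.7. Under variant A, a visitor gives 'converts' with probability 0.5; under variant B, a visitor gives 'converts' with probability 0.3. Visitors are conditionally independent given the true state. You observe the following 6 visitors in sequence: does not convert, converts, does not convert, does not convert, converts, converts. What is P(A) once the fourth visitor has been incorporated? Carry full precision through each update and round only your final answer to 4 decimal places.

0.5863

After 'does not convert': P(A) = 0.5·0.7000 / (0.5·0.7000 + 0.7·0.3000) ≈ 0.6250
After 'converts': P(A) = 0.5·0.6250 / (0.5·0.6250 + 0.3·0.3750) ≈ 0.7353
After 'does not convert': P(A) = 0.5·0.7353 / (0.5·0.7353 + 0.7·0.2647) ≈ 0.6649
After 'does not convert': P(A) = 0.5·0.6649 / (0.5·0.6649 + 0.7·0.3351) ≈ 0.5863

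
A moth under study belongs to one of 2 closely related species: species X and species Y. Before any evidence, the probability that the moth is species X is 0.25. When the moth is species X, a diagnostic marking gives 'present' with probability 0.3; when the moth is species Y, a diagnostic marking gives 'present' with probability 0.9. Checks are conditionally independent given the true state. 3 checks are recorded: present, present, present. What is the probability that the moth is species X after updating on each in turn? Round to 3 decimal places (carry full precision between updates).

After 'present': P(species X) = 0.3·0.2500 / (0.3·0.2500 + 0.9·0.7500) ≈ 0.1000
After 'present': P(species X) = 0.3·0.1000 / (0.3·0.1000 + 0.9·0.9000) ≈ 0.0357
After 'present': P(species X) = 0.3·0.0357 / (0.3·0.0357 + 0.9·0.9643) ≈ 0.0122

0.012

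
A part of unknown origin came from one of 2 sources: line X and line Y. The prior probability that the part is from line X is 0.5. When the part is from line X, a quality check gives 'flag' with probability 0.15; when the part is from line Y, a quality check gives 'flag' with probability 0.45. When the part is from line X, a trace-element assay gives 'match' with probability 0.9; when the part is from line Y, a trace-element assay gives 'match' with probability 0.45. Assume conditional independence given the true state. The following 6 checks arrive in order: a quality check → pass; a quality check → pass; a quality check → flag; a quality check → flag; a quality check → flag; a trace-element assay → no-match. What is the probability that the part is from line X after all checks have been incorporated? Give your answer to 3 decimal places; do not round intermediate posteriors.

0.016

Each posterior becomes the prior for the next update.
After a quality check='pass': P(line X) = 0.85·0.5000 / (0.85·0.5000 + 0.55·0.5000) ≈ 0.6071
After a quality check='pass': P(line X) = 0.85·0.6071 / (0.85·0.6071 + 0.55·0.3929) ≈ 0.7049
After a quality check='flag': P(line X) = 0.15·0.7049 / (0.15·0.7049 + 0.45·0.2951) ≈ 0.4433
After a quality check='flag': P(line X) = 0.15·0.4433 / (0.15·0.4433 + 0.45·0.5567) ≈ 0.2097
After a quality check='flag': P(line X) = 0.15·0.2097 / (0.15·0.2097 + 0.45·0.7903) ≈ 0.0813
After a trace-element assay='no-match': P(line X) = 0.1·0.0813 / (0.1·0.0813 + 0.55·0.9187) ≈ 0.0158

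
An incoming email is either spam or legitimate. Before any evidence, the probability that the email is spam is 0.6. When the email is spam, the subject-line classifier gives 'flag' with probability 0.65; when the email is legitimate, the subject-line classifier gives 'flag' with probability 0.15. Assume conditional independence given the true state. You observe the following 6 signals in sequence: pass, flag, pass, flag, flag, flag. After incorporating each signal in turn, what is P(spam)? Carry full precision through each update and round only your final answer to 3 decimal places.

After 'pass': P(spam) = 0.35·0.6000 / (0.35·0.6000 + 0.85·0.4000) ≈ 0.3818
After 'flag': P(spam) = 0.65·0.3818 / (0.65·0.3818 + 0.15·0.6182) ≈ 0.7280
After 'pass': P(spam) = 0.35·0.7280 / (0.35·0.7280 + 0.85·0.2720) ≈ 0.5243
After 'flag': P(spam) = 0.65·0.5243 / (0.65·0.5243 + 0.15·0.4757) ≈ 0.8269
After 'flag': P(spam) = 0.65·0.8269 / (0.65·0.8269 + 0.15·0.1731) ≈ 0.9539
After 'flag': P(spam) = 0.65·0.9539 / (0.65·0.9539 + 0.15·0.0461) ≈ 0.9890

0.989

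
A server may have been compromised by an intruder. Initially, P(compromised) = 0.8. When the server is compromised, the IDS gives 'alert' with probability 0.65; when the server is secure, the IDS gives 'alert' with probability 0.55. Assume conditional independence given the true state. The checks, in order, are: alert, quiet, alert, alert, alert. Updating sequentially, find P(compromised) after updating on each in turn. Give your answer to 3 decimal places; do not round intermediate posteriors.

0.859

After 'alert': P(compromised) = 0.65·0.8000 / (0.65·0.8000 + 0.55·0.2000) ≈ 0.8254
After 'quiet': P(compromised) = 0.35·0.8254 / (0.35·0.8254 + 0.45·0.1746) ≈ 0.7862
After 'alert': P(compromised) = 0.65·0.7862 / (0.65·0.7862 + 0.55·0.2138) ≈ 0.8129
After 'alert': P(compromised) = 0.65·0.8129 / (0.65·0.8129 + 0.55·0.1871) ≈ 0.8370
After 'alert': P(compromised) = 0.65·0.8370 / (0.65·0.8370 + 0.55·0.1630) ≈ 0.8585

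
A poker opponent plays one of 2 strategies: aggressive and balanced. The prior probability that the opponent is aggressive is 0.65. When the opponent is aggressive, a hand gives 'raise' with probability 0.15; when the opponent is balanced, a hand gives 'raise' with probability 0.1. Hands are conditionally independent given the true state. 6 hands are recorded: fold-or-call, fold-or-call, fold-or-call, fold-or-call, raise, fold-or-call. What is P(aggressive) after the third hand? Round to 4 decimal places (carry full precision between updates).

0.6101

After 'fold-or-call': P(aggressive) = 0.85·0.6500 / (0.85·0.6500 + 0.9·0.3500) ≈ 0.6369
After 'fold-or-call': P(aggressive) = 0.85·0.6369 / (0.85·0.6369 + 0.9·0.3631) ≈ 0.6236
After 'fold-or-call': P(aggressive) = 0.85·0.6236 / (0.85·0.6236 + 0.9·0.3764) ≈ 0.6101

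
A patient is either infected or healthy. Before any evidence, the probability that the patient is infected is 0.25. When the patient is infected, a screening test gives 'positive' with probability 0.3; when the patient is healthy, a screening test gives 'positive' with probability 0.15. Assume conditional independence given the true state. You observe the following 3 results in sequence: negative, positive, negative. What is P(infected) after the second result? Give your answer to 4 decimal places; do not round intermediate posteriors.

After 'negative': P(infected) = 0.7·0.2500 / (0.7·0.2500 + 0.85·0.7500) ≈ 0.2154
After 'positive': P(infected) = 0.3·0.2154 / (0.3·0.2154 + 0.15·0.7846) ≈ 0.3544

0.3544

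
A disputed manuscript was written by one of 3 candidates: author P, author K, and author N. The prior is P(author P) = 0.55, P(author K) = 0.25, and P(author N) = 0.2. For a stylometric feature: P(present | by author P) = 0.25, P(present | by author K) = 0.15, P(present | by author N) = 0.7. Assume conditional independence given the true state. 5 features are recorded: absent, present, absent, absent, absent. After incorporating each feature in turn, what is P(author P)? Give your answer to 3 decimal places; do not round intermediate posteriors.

0.678

After 'absent': normaliser = 0.75·0.5500 + 0.85·0.2500 + 0.3·0.2000; P(author P) ≈ 0.6022, P(author K) ≈ 0.3102, P(author N) ≈ 0.0876
After 'present': normaliser = 0.25·0.6022 + 0.15·0.3102 + 0.7·0.0876; P(author P) ≈ 0.5826, P(author K) ≈ 0.1801, P(author N) ≈ 0.2373
After 'absent': normaliser = 0.75·0.5826 + 0.85·0.1801 + 0.3·0.2373; P(author P) ≈ 0.6608, P(author K) ≈ 0.2315, P(author N) ≈ 0.1077
After 'absent': normaliser = 0.75·0.6608 + 0.85·0.2315 + 0.3·0.1077; P(author P) ≈ 0.6839, P(author K) ≈ 0.2715, P(author N) ≈ 0.0446
After 'absent': normaliser = 0.75·0.6839 + 0.85·0.2715 + 0.3·0.0446; P(author P) ≈ 0.6775, P(author K) ≈ 0.3048, P(author N) ≈ 0.0177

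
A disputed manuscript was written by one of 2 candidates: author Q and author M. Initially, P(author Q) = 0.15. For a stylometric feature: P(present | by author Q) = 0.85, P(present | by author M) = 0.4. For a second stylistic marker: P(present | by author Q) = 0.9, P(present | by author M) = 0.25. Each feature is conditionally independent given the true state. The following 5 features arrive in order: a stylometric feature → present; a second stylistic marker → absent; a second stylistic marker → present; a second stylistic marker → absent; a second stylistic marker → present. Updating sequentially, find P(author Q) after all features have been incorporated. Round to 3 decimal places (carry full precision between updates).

After a stylometric feature='present': P(author Q) = 0.85·0.1500 / (0.85·0.1500 + 0.4·0.8500) ≈ 0.2727
After a second stylistic marker='absent': P(author Q) = 0.1·0.2727 / (0.1·0.2727 + 0.75·0.7273) ≈ 0.0476
After a second stylistic marker='present': P(author Q) = 0.9·0.0476 / (0.9·0.0476 + 0.25·0.9524) ≈ 0.1525
After a second stylistic marker='absent': P(author Q) = 0.1·0.1525 / (0.1·0.1525 + 0.75·0.8475) ≈ 0.0234
After a second stylistic marker='present': P(author Q) = 0.9·0.0234 / (0.9·0.0234 + 0.25·0.9766) ≈ 0.0795

0.080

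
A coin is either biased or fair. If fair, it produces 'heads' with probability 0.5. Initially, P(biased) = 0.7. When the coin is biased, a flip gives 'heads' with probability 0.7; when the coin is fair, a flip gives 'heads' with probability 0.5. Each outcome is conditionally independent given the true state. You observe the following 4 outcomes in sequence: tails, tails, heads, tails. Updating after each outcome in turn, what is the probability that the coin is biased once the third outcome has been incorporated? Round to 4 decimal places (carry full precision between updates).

0.5404

After 'tails': P(biased) = 0.3·0.7000 / (0.3·0.7000 + 0.5·0.3000) ≈ 0.5833
After 'tails': P(biased) = 0.3·0.5833 / (0.3·0.5833 + 0.5·0.4167) ≈ 0.4565
After 'heads': P(biased) = 0.7·0.4565 / (0.7·0.4565 + 0.5·0.5435) ≈ 0.5404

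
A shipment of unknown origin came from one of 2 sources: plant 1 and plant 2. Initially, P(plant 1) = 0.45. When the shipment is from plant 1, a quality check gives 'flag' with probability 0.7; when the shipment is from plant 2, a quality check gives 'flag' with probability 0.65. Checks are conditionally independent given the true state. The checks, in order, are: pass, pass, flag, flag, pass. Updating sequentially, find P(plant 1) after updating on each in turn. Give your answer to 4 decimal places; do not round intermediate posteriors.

0.3740

After 'pass': P(plant 1) = 0.3·0.4500 / (0.3·0.4500 + 0.35·0.5500) ≈ 0.4122
After 'pass': P(plant 1) = 0.3·0.4122 / (0.3·0.4122 + 0.35·0.5878) ≈ 0.3754
After 'flag': P(plant 1) = 0.7·0.3754 / (0.7·0.3754 + 0.65·0.6246) ≈ 0.3930
After 'flag': P(plant 1) = 0.7·0.3930 / (0.7·0.3930 + 0.65·0.6070) ≈ 0.4108
After 'pass': P(plant 1) = 0.3·0.4108 / (0.3·0.4108 + 0.35·0.5892) ≈ 0.3740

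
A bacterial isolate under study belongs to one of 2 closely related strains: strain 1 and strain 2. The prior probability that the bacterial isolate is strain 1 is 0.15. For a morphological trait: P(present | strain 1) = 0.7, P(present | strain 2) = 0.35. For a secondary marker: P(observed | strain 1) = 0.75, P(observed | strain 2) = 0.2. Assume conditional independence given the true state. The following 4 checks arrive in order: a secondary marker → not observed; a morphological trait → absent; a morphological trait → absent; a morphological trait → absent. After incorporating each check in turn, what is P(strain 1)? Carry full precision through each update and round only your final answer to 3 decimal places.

After a secondary marker='not observed': P(strain 1) = 0.25·0.1500 / (0.25·0.1500 + 0.8·0.8500) ≈ 0.0523
After a morphological trait='absent': P(strain 1) = 0.3·0.0523 / (0.3·0.0523 + 0.65·0.9477) ≈ 0.0248
After a morphological trait='absent': P(strain 1) = 0.3·0.0248 / (0.3·0.0248 + 0.65·0.9752) ≈ 0.0116
After a morphological trait='absent': P(strain 1) = 0.3·0.0116 / (0.3·0.0116 + 0.65·0.9884) ≈ 0.0054

0.005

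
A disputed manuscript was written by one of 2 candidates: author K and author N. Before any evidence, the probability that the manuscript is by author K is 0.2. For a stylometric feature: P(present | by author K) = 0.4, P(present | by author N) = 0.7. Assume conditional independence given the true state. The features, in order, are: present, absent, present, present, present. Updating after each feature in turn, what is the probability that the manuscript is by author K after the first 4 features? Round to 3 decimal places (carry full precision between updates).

After 'present': P(author K) = 0.4·0.2000 / (0.4·0.2000 + 0.7·0.8000) ≈ 0.1250
After 'absent': P(author K) = 0.6·0.1250 / (0.6·0.1250 + 0.3·0.8750) ≈ 0.2222
After 'present': P(author K) = 0.4·0.2222 / (0.4·0.2222 + 0.7·0.7778) ≈ 0.1404
After 'present': P(author K) = 0.4·0.1404 / (0.4·0.1404 + 0.7·0.8596) ≈ 0.0853

0.085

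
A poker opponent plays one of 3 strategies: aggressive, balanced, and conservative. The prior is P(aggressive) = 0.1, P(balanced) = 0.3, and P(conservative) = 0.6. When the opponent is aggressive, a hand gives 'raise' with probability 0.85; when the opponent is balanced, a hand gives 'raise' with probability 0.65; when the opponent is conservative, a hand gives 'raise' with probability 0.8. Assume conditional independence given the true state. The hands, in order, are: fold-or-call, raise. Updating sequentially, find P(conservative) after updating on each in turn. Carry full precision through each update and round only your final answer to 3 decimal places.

After 'fold-or-call': normaliser = 0.15·0.1000 + 0.35·0.3000 + 0.2·0.6000; P(aggressive) ≈ 0.0625, P(balanced) ≈ 0.4375, P(conservative) ≈ 0.5000
After 'raise': normaliser = 0.85·0.0625 + 0.65·0.4375 + 0.8·0.5000; P(aggressive) ≈ 0.0720, P(balanced) ≈ 0.3856, P(conservative) ≈ 0.5424

0.542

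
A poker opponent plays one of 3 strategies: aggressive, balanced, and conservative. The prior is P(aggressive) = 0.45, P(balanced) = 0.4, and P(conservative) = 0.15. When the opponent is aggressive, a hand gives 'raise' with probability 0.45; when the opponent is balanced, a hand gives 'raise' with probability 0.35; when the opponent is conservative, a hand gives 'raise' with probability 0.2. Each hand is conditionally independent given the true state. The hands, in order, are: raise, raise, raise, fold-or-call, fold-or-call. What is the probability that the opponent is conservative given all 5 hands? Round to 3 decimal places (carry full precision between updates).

0.038

Each posterior becomes the prior for the next update.
After 'raise': normaliser = 0.45·0.4500 + 0.35·0.4000 + 0.2·0.1500; P(aggressive) ≈ 0.5436, P(balanced) ≈ 0.3758, P(conservative) ≈ 0.0805
After 'raise': normaliser = 0.45·0.5436 + 0.35·0.3758 + 0.2·0.0805; P(aggressive) ≈ 0.6236, P(balanced) ≈ 0.3353, P(conservative) ≈ 0.0411
After 'raise': normaliser = 0.45·0.6236 + 0.35·0.3353 + 0.2·0.0411; P(aggressive) ≈ 0.6908, P(balanced) ≈ 0.2889, P(conservative) ≈ 0.0202
After 'fold-or-call': normaliser = 0.55·0.6908 + 0.65·0.2889 + 0.8·0.0202; P(aggressive) ≈ 0.6507, P(balanced) ≈ 0.3216, P(conservative) ≈ 0.0277
After 'fold-or-call': normaliser = 0.55·0.6507 + 0.65·0.3216 + 0.8·0.0277; P(aggressive) ≈ 0.6075, P(balanced) ≈ 0.3549, P(conservative) ≈ 0.0376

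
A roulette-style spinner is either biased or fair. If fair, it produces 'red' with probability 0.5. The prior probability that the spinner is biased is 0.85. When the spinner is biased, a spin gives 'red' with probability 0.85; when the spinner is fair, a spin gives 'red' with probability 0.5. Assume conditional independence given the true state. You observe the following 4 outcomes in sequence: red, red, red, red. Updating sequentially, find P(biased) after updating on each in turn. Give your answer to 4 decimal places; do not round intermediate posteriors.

0.9793

After 'red': P(biased) = 0.85·0.8500 / (0.85·0.8500 + 0.5·0.1500) ≈ 0.9060
After 'red': P(biased) = 0.85·0.9060 / (0.85·0.9060 + 0.5·0.0940) ≈ 0.9425
After 'red': P(biased) = 0.85·0.9425 / (0.85·0.9425 + 0.5·0.0575) ≈ 0.9653
After 'red': P(biased) = 0.85·0.9653 / (0.85·0.9653 + 0.5·0.0347) ≈ 0.9793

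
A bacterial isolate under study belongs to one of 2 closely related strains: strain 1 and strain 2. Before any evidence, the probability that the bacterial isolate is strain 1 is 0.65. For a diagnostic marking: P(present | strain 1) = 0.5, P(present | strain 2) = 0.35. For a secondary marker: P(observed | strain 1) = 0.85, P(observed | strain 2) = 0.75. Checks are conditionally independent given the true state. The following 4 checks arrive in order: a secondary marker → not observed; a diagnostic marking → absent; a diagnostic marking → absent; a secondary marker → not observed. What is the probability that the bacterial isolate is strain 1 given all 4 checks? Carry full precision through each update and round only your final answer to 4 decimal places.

Apply Bayes' rule sequentially, carrying P(strain 1) forward.
After a secondary marker='not observed': P(strain 1) = 0.15·0.6500 / (0.15·0.6500 + 0.25·0.3500) ≈ 0.5270
After a diagnostic marking='absent': P(strain 1) = 0.5·0.5270 / (0.5·0.5270 + 0.65·0.4730) ≈ 0.4615
After a diagnostic marking='absent': P(strain 1) = 0.5·0.4615 / (0.5·0.4615 + 0.65·0.5385) ≈ 0.3974
After a secondary marker='not observed': P(strain 1) = 0.15·0.3974 / (0.15·0.3974 + 0.25·0.6026) ≈ 0.2835

0.2835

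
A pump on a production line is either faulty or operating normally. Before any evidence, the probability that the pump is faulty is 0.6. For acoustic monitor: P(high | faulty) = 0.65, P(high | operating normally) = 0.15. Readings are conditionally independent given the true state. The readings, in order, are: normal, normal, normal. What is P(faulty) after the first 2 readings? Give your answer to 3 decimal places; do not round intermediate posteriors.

0.203

After 'normal': P(faulty) = 0.35·0.6000 / (0.35·0.6000 + 0.85·0.4000) ≈ 0.3818
After 'normal': P(faulty) = 0.35·0.3818 / (0.35·0.3818 + 0.85·0.6182) ≈ 0.2028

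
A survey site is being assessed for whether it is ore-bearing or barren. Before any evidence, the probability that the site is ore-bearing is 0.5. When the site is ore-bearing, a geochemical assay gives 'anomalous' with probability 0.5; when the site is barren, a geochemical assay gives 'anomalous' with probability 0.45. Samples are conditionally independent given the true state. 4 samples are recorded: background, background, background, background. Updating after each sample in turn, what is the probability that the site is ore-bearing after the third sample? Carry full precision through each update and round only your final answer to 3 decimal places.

0.429

After 'background': P(ore) = 0.5·0.5000 / (0.5·0.5000 + 0.55·0.5000) ≈ 0.4762
After 'background': P(ore) = 0.5·0.4762 / (0.5·0.4762 + 0.55·0.5238) ≈ 0.4525
After 'background': P(ore) = 0.5·0.4525 / (0.5·0.4525 + 0.55·0.5475) ≈ 0.4290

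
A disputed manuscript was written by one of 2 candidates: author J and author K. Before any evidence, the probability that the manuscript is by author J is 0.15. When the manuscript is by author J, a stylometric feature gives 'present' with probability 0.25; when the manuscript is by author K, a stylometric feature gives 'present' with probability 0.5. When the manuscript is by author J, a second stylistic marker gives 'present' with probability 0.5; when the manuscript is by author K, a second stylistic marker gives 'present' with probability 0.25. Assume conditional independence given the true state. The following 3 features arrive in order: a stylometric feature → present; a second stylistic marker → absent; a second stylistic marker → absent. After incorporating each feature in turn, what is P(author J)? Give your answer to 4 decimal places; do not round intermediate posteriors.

After a stylometric feature='present': P(author J) = 0.25·0.1500 / (0.25·0.1500 + 0.5·0.8500) ≈ 0.0811
After a second stylistic marker='absent': P(author J) = 0.5·0.0811 / (0.5·0.0811 + 0.75·0.9189) ≈ 0.0556
After a second stylistic marker='absent': P(author J) = 0.5·0.0556 / (0.5·0.0556 + 0.75·0.9444) ≈ 0.0377

0.0377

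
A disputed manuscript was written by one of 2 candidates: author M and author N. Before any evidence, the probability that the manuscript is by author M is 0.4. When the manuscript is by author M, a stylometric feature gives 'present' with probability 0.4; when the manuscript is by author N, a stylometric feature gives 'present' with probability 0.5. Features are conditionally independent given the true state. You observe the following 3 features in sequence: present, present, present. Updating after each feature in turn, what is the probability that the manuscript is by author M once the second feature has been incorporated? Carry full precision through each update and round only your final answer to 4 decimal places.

0.2991

After 'present': P(author M) = 0.4·0.4000 / (0.4·0.4000 + 0.5·0.6000) ≈ 0.3478
After 'present': P(author M) = 0.4·0.3478 / (0.4·0.3478 + 0.5·0.6522) ≈ 0.2991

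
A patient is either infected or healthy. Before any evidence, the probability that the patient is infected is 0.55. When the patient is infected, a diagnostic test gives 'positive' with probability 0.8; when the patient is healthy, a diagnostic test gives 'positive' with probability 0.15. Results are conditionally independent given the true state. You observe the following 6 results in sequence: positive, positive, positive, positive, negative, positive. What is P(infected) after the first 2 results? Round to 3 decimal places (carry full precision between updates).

0.972

After 'positive': P(infected) = 0.8·0.5500 / (0.8·0.5500 + 0.15·0.4500) ≈ 0.8670
After 'positive': P(infected) = 0.8·0.8670 / (0.8·0.8670 + 0.15·0.1330) ≈ 0.9720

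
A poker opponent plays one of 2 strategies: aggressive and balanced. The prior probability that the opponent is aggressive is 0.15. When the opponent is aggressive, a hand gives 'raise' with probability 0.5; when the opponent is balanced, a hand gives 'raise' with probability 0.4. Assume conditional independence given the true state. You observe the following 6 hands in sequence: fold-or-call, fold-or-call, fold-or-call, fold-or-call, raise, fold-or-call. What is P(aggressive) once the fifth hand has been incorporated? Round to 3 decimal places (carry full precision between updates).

0.096

Apply Bayes' rule sequentially, carrying P(aggressive) forward.
After 'fold-or-call': P(aggressive) = 0.5·0.1500 / (0.5·0.1500 + 0.6·0.8500) ≈ 0.1282
After 'fold-or-call': P(aggressive) = 0.5·0.1282 / (0.5·0.1282 + 0.6·0.8718) ≈ 0.1092
After 'fold-or-call': P(aggressive) = 0.5·0.1092 / (0.5·0.1092 + 0.6·0.8908) ≈ 0.0927
After 'fold-or-call': P(aggressive) = 0.5·0.0927 / (0.5·0.0927 + 0.6·0.9073) ≈ 0.0784
After 'raise': P(aggressive) = 0.5·0.0784 / (0.5·0.0784 + 0.4·0.9216) ≈ 0.0962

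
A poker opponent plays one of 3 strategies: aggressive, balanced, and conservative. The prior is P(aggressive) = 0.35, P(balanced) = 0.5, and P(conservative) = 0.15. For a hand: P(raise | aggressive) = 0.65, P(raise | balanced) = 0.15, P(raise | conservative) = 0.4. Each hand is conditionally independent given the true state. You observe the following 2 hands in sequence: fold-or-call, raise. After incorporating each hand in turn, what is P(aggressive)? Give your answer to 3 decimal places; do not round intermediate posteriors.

Each posterior becomes the prior for the next update.
After 'fold-or-call': normaliser = 0.35·0.3500 + 0.85·0.5000 + 0.6·0.1500; P(aggressive) ≈ 0.1922, P(balanced) ≈ 0.6667, P(conservative) ≈ 0.1412
After 'raise': normaliser = 0.65·0.1922 + 0.15·0.6667 + 0.4·0.1412; P(aggressive) ≈ 0.4439, P(balanced) ≈ 0.3554, P(conservative) ≈ 0.2007

0.444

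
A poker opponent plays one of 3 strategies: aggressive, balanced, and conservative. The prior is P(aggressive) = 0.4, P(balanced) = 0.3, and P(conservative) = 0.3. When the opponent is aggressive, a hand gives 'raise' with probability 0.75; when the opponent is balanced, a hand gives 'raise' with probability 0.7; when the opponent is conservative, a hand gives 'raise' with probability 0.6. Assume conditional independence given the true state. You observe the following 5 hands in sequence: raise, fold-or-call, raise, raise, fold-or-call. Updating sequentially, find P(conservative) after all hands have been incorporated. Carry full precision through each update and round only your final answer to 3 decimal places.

0.344

After 'raise': normaliser = 0.75·0.4000 + 0.7·0.3000 + 0.6·0.3000; P(aggressive) ≈ 0.4348, P(balanced) ≈ 0.3043, P(conservative) ≈ 0.2609
After 'fold-or-call': normaliser = 0.25·0.4348 + 0.3·0.3043 + 0.4·0.2609; P(aggressive) ≈ 0.3571, P(balanced) ≈ 0.3000, P(conservative) ≈ 0.3429
After 'raise': normaliser = 0.75·0.3571 + 0.7·0.3000 + 0.6·0.3429; P(aggressive) ≈ 0.3918, P(balanced) ≈ 0.3072, P(conservative) ≈ 0.3009
After 'raise': normaliser = 0.75·0.3918 + 0.7·0.3072 + 0.6·0.3009; P(aggressive) ≈ 0.4262, P(balanced) ≈ 0.3119, P(conservative) ≈ 0.2619
After 'fold-or-call': normaliser = 0.25·0.4262 + 0.3·0.3119 + 0.4·0.2619; P(aggressive) ≈ 0.3495, P(balanced) ≈ 0.3069, P(conservative) ≈ 0.3436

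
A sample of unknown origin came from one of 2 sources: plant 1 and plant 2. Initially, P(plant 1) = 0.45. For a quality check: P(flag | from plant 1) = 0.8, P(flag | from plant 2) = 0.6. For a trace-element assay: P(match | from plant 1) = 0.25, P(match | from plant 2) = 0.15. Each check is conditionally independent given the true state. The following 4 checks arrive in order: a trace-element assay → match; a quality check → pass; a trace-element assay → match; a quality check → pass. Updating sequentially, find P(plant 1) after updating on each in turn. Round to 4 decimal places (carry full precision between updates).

Apply Bayes' rule sequentially, carrying P(plant 1) forward.
After a trace-element assay='match': P(plant 1) = 0.25·0.4500 / (0.25·0.4500 + 0.15·0.5500) ≈ 0.5769
After a quality check='pass': P(plant 1) = 0.2·0.5769 / (0.2·0.5769 + 0.4·0.4231) ≈ 0.4054
After a trace-element assay='match': P(plant 1) = 0.25·0.4054 / (0.25·0.4054 + 0.15·0.5946) ≈ 0.5319
After a quality check='pass': P(plant 1) = 0.2·0.5319 / (0.2·0.5319 + 0.4·0.4681) ≈ 0.3623

0.3623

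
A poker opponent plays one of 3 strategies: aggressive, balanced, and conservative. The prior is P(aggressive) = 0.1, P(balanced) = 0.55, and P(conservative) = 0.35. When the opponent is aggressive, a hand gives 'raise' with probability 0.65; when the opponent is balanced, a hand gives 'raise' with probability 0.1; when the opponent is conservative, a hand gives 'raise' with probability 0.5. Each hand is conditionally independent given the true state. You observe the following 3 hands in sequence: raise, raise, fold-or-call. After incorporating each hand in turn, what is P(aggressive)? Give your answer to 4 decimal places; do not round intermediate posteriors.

Each posterior becomes the prior for the next update.
After 'raise': normaliser = 0.65·0.1000 + 0.1·0.5500 + 0.5·0.3500; P(aggressive) ≈ 0.2203, P(balanced) ≈ 0.1864, P(conservative) ≈ 0.5932
After 'raise': normaliser = 0.65·0.2203 + 0.1·0.1864 + 0.5·0.5932; P(aggressive) ≈ 0.3124, P(balanced) ≈ 0.0407, P(conservative) ≈ 0.6470
After 'fold-or-call': normaliser = 0.35·0.3124 + 0.9·0.0407 + 0.5·0.6470; P(aggressive) ≈ 0.2329, P(balanced) ≈ 0.0780, P(conservative) ≈ 0.6891

0.2329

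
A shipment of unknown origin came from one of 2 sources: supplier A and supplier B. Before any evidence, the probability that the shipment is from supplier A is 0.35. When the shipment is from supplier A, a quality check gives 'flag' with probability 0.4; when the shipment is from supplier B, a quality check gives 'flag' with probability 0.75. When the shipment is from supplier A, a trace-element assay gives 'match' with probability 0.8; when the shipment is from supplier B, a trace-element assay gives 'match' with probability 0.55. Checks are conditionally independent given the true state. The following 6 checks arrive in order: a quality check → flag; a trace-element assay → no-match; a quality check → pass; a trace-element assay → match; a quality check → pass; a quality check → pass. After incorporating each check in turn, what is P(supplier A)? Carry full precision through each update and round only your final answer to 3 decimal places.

Apply Bayes' rule sequentially, carrying P(supplier A) forward.
After a quality check='flag': P(supplier A) = 0.4·0.3500 / (0.4·0.3500 + 0.75·0.6500) ≈ 0.2231
After a trace-element assay='no-match': P(supplier A) = 0.2·0.2231 / (0.2·0.2231 + 0.45·0.7769) ≈ 0.1132
After a quality check='pass': P(supplier A) = 0.6·0.1132 / (0.6·0.1132 + 0.25·0.8868) ≈ 0.2345
After a trace-element assay='match': P(supplier A) = 0.8·0.2345 / (0.8·0.2345 + 0.55·0.7655) ≈ 0.3082
After a quality check='pass': P(supplier A) = 0.6·0.3082 / (0.6·0.3082 + 0.25·0.6918) ≈ 0.5168
After a quality check='pass': P(supplier A) = 0.6·0.5168 / (0.6·0.5168 + 0.25·0.4832) ≈ 0.7196

0.720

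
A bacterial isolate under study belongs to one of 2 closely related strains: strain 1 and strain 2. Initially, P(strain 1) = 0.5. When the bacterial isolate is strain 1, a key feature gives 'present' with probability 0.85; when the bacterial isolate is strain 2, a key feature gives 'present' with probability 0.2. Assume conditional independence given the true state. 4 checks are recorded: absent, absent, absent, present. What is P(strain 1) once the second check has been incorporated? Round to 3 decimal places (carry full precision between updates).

0.034

Apply Bayes' rule sequentially, carrying P(strain 1) forward.
After 'absent': P(strain 1) = 0.15·0.5000 / (0.15·0.5000 + 0.8·0.5000) ≈ 0.1579
After 'absent': P(strain 1) = 0.15·0.1579 / (0.15·0.1579 + 0.8·0.8421) ≈ 0.0340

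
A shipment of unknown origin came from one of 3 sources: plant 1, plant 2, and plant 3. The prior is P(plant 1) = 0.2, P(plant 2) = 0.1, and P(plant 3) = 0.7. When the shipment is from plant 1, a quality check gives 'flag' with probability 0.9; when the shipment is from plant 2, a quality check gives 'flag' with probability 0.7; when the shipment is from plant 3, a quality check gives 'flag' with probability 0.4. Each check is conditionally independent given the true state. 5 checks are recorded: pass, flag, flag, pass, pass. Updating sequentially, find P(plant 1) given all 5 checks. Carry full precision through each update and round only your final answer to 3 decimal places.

After 'pass': normaliser = 0.1·0.2000 + 0.3·0.1000 + 0.6·0.7000; P(plant 1) ≈ 0.0426, P(plant 2) ≈ 0.0638, P(plant 3) ≈ 0.8936
After 'flag': normaliser = 0.9·0.0426 + 0.7·0.0638 + 0.4·0.8936; P(plant 1) ≈ 0.0870, P(plant 2) ≈ 0.1014, P(plant 3) ≈ 0.8116
After 'flag': normaliser = 0.9·0.0870 + 0.7·0.1014 + 0.4·0.8116; P(plant 1) ≈ 0.1651, P(plant 2) ≈ 0.1498, P(plant 3) ≈ 0.6850
After 'pass': normaliser = 0.1·0.1651 + 0.3·0.1498 + 0.6·0.6850; P(plant 1) ≈ 0.0350, P(plant 2) ≈ 0.0951, P(plant 3) ≈ 0.8699
After 'pass': normaliser = 0.1·0.0350 + 0.3·0.0951 + 0.6·0.8699; P(plant 1) ≈ 0.0063, P(plant 2) ≈ 0.0515, P(plant 3) ≈ 0.9422

0.006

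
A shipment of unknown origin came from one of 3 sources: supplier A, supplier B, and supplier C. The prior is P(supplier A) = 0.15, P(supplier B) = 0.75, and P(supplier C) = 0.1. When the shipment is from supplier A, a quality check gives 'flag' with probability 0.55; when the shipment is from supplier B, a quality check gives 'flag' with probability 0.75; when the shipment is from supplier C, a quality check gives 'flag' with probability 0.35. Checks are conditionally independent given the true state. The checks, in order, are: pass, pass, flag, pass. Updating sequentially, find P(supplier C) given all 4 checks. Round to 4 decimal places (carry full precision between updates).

After 'pass': normaliser = 0.45·0.1500 + 0.25·0.7500 + 0.65·0.1000; P(supplier A) ≈ 0.2109, P(supplier B) ≈ 0.5859, P(supplier C) ≈ 0.2031
After 'pass': normaliser = 0.45·0.2109 + 0.25·0.5859 + 0.65·0.2031; P(supplier A) ≈ 0.2542, P(supplier B) ≈ 0.3923, P(supplier C) ≈ 0.3536
After 'flag': normaliser = 0.55·0.2542 + 0.75·0.3923 + 0.35·0.3536; P(supplier A) ≈ 0.2507, P(supplier B) ≈ 0.5275, P(supplier C) ≈ 0.2219
After 'pass': normaliser = 0.45·0.2507 + 0.25·0.5275 + 0.65·0.2219; P(supplier A) ≈ 0.2901, P(supplier B) ≈ 0.3391, P(supplier C) ≈ 0.3708

0.3708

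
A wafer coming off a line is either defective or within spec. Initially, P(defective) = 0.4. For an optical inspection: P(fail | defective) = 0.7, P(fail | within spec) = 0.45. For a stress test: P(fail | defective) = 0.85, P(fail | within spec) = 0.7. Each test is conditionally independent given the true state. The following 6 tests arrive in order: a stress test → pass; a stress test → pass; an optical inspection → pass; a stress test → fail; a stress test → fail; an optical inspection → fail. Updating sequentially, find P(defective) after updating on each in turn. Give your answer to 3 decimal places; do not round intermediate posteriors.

0.173

Each posterior becomes the prior for the next update.
After a stress test='pass': P(defective) = 0.15·0.4000 / (0.15·0.4000 + 0.3·0.6000) ≈ 0.2500
After a stress test='pass': P(defective) = 0.15·0.2500 / (0.15·0.2500 + 0.3·0.7500) ≈ 0.1429
After an optical inspection='pass': P(defective) = 0.3·0.1429 / (0.3·0.1429 + 0.55·0.8571) ≈ 0.0833
After a stress test='fail': P(defective) = 0.85·0.0833 / (0.85·0.0833 + 0.7·0.9167) ≈ 0.0994
After a stress test='fail': P(defective) = 0.85·0.0994 / (0.85·0.0994 + 0.7·0.9006) ≈ 0.1182
After an optical inspection='fail': P(defective) = 0.7·0.1182 / (0.7·0.1182 + 0.45·0.8818) ≈ 0.1725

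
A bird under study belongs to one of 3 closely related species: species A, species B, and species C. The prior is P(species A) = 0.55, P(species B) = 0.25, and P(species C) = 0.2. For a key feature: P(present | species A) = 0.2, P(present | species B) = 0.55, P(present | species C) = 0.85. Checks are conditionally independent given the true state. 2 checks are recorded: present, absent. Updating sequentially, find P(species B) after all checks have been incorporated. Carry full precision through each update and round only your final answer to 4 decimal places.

0.3528

Each posterior becomes the prior for the next update.
After 'present': normaliser = 0.2·0.5500 + 0.55·0.2500 + 0.85·0.2000; P(species A) ≈ 0.2635, P(species B) ≈ 0.3293, P(species C) ≈ 0.4072
After 'absent': normaliser = 0.8·0.2635 + 0.45·0.3293 + 0.15·0.4072; P(species A) ≈ 0.5018, P(species B) ≈ 0.3528, P(species C) ≈ 0.1454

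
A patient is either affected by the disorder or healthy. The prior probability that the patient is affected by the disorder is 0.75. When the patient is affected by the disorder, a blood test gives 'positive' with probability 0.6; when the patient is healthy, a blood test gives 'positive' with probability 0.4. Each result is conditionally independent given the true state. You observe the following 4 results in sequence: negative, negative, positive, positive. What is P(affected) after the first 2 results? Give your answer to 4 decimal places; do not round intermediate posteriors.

0.5714

After 'negative': P(affected) = 0.4·0.7500 / (0.4·0.7500 + 0.6·0.2500) ≈ 0.6667
After 'negative': P(affected) = 0.4·0.6667 / (0.4·0.6667 + 0.6·0.3333) ≈ 0.5714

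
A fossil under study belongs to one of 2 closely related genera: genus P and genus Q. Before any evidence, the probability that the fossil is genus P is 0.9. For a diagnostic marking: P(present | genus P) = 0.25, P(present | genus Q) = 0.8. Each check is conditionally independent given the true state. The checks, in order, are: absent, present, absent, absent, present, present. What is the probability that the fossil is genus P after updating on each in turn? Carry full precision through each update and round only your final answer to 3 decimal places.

After 'absent': P(genus P) = 0.75·0.9000 / (0.75·0.9000 + 0.2·0.1000) ≈ 0.9712
After 'present': P(genus P) = 0.25·0.9712 / (0.25·0.9712 + 0.8·0.0288) ≈ 0.9134
After 'absent': P(genus P) = 0.75·0.9134 / (0.75·0.9134 + 0.2·0.0866) ≈ 0.9753
After 'absent': P(genus P) = 0.75·0.9753 / (0.75·0.9753 + 0.2·0.0247) ≈ 0.9933
After 'present': P(genus P) = 0.25·0.9933 / (0.25·0.9933 + 0.8·0.0067) ≈ 0.9789
After 'present': P(genus P) = 0.25·0.9789 / (0.25·0.9789 + 0.8·0.0211) ≈ 0.9354

0.935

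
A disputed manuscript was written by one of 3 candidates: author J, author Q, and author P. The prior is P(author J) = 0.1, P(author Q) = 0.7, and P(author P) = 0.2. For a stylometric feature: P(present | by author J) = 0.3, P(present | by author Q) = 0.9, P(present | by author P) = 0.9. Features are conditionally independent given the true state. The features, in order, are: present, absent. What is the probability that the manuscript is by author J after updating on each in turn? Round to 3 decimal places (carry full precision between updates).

0.206

After 'present': normaliser = 0.3·0.1000 + 0.9·0.7000 + 0.9·0.2000; P(author J) ≈ 0.0357, P(author Q) ≈ 0.7500, P(author P) ≈ 0.2143
After 'absent': normaliser = 0.7·0.0357 + 0.1·0.7500 + 0.1·0.2143; P(author J) ≈ 0.2059, P(author Q) ≈ 0.6176, P(author P) ≈ 0.1765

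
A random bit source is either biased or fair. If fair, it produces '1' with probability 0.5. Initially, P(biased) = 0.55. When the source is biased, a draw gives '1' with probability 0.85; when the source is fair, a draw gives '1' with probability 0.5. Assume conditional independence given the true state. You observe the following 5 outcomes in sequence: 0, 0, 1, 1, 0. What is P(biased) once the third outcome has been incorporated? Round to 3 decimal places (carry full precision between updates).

0.158

Apply Bayes' rule sequentially, carrying P(biased) forward.
After '0': P(biased) = 0.15·0.5500 / (0.15·0.5500 + 0.5·0.4500) ≈ 0.2683
After '0': P(biased) = 0.15·0.2683 / (0.15·0.2683 + 0.5·0.7317) ≈ 0.0991
After '1': P(biased) = 0.85·0.0991 / (0.85·0.0991 + 0.5·0.9009) ≈ 0.1575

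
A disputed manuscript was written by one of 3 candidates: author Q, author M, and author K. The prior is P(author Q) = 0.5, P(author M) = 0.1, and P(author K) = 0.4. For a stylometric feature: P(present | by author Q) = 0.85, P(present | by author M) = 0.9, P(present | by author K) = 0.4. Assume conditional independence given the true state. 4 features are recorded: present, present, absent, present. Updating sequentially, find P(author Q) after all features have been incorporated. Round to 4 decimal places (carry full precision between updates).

After 'present': normaliser = 0.85·0.5000 + 0.9·0.1000 + 0.4·0.4000; P(author Q) ≈ 0.6296, P(author M) ≈ 0.1333, P(author K) ≈ 0.2370
After 'present': normaliser = 0.85·0.6296 + 0.9·0.1333 + 0.4·0.2370; P(author Q) ≈ 0.7136, P(author M) ≈ 0.1600, P(author K) ≈ 0.1264
After 'absent': normaliser = 0.15·0.7136 + 0.1·0.1600 + 0.6·0.1264; P(author Q) ≈ 0.5382, P(author M) ≈ 0.0804, P(author K) ≈ 0.3814
After 'present': normaliser = 0.85·0.5382 + 0.9·0.0804 + 0.4·0.3814; P(author Q) ≈ 0.6704, P(author M) ≈ 0.1061, P(author K) ≈ 0.2236

0.6704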